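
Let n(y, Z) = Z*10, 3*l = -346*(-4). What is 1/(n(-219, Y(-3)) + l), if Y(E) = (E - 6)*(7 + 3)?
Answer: -3/1316 ≈ -0.0022796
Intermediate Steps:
Y(E) = -60 + 10*E (Y(E) = (-6 + E)*10 = -60 + 10*E)
l = 1384/3 (l = (-346*(-4))/3 = (⅓)*1384 = 1384/3 ≈ 461.33)
n(y, Z) = 10*Z
1/(n(-219, Y(-3)) + l) = 1/(10*(-60 + 10*(-3)) + 1384/3) = 1/(10*(-60 - 30) + 1384/3) = 1/(10*(-90) + 1384/3) = 1/(-900 + 1384/3) = 1/(-1316/3) = -3/1316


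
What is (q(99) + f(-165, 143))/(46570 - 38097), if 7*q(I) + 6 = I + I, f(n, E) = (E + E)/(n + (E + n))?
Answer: 3082/1008287 ≈ 0.0030567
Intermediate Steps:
f(n, E) = 2*E/(E + 2*n) (f(n, E) = (2*E)/(E + 2*n) = 2*E/(E + 2*n))
q(I) = -6/7 + 2*I/7 (q(I) = -6/7 + (I + I)/7 = -6/7 + (2*I)/7 = -6/7 + 2*I/7)
(q(99) + f(-165, 143))/(46570 - 38097) = ((-6/7 + (2/7)*99) + 2*143/(143 + 2*(-165)))/(46570 - 38097) = ((-6/7 + 198/7) + 2*143/(143 - 330))/8473 = (192/7 + 2*143/(-187))*(1/8473) = (192/7 + 2*143*(-1/187))*(1/8473) = (192/7 - 26/17)*(1/8473) = (3082/119)*(1/8473) = 3082/1008287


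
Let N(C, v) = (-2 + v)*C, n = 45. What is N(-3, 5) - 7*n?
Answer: -324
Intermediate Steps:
N(C, v) = C*(-2 + v)
N(-3, 5) - 7*n = -3*(-2 + 5) - 7*45 = -3*3 - 315 = -9 - 315 = -324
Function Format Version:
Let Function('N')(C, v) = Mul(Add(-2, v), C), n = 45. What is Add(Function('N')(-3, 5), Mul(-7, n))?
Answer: -324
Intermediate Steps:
Function('N')(C, v) = Mul(C, Add(-2, v))
Add(Function('N')(-3, 5), Mul(-7, n)) = Add(Mul(-3, Add(-2, 5)), Mul(-7, 45)) = Add(Mul(-3, 3), -315) = Add(-9, -315) = -324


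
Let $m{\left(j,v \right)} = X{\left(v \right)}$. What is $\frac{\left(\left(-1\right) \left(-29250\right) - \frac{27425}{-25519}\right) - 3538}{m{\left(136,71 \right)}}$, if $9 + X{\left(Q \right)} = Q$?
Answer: $\frac{656171953}{1582178} \approx 414.73$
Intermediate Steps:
$X{\left(Q \right)} = -9 + Q$
$m{\left(j,v \right)} = -9 + v$
$\frac{\left(\left(-1\right) \left(-29250\right) - \frac{27425}{-25519}\right) - 3538}{m{\left(136,71 \right)}} = \frac{\left(\left(-1\right) \left(-29250\right) - \frac{27425}{-25519}\right) - 3538}{-9 + 71} = \frac{\left(29250 - - \frac{27425}{25519}\right) - 3538}{62} = \left(\left(29250 + \frac{27425}{25519}\right) - 3538\right) \frac{1}{62} = \left(\frac{746458175}{25519} - 3538\right) \frac{1}{62} = \frac{656171953}{25519} \cdot \frac{1}{62} = \frac{656171953}{1582178}$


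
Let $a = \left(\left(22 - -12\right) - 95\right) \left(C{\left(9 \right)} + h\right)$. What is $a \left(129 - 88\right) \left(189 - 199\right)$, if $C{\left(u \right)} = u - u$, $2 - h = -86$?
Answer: $2200880$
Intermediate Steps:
$h = 88$ ($h = 2 - -86 = 2 + 86 = 88$)
$C{\left(u \right)} = 0$
$a = -5368$ ($a = \left(\left(22 - -12\right) - 95\right) \left(0 + 88\right) = \left(\left(22 + 12\right) - 95\right) 88 = \left(34 - 95\right) 88 = \left(-61\right) 88 = -5368$)
$a \left(129 - 88\right) \left(189 - 199\right) = - 5368 \left(129 - 88\right) \left(189 - 199\right) = - 5368 \cdot 41 \left(-10\right) = \left(-5368\right) \left(-410\right) = 2200880$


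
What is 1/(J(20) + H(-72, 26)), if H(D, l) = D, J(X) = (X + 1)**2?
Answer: 1/369 ≈ 0.0027100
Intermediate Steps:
J(X) = (1 + X)**2
1/(J(20) + H(-72, 26)) = 1/((1 + 20)**2 - 72) = 1/(21**2 - 72) = 1/(441 - 72) = 1/369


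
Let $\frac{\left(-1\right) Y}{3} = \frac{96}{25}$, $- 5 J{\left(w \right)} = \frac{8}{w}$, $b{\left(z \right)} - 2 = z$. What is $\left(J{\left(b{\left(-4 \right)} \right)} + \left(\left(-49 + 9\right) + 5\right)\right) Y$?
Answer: $\frac{49248}{125} \approx 393.98$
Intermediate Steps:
$b{\left(z \right)} = 2 + z$
$J{\left(w \right)} = - \frac{8}{5 w}$ ($J{\left(w \right)} = - \frac{8 \frac{1}{w}}{5} = - \frac{8}{5 w}$)
$Y = - \frac{288}{25}$ ($Y = - 3 \cdot \frac{96}{25} = - 3 \cdot 96 \cdot \frac{1}{25} = \left(-3\right) \frac{96}{25} = - \frac{288}{25} \approx -11.52$)
$\left(J{\left(b{\left(-4 \right)} \right)} + \left(\left(-49 + 9\right) + 5\right)\right) Y = \left(- \frac{8}{5 \left(2 - 4\right)} + \left(\left(-49 + 9\right) + 5\right)\right) \left(- \frac{288}{25}\right) = \left(- \frac{8}{5 \left(-2\right)} + \left(-40 + 5\right)\right) \left(- \frac{288}{25}\right) = \left(\left(- \frac{8}{5}\right) \left(- \frac{1}{2}\right) - 35\right) \left(- \frac{288}{25}\right) = \left(\frac{4}{5} - 35\right) \left(- \frac{288}{25}\right) = \left(- \frac{171}{5}\right) \left(- \frac{288}{25}\right) = \frac{49248}{125}$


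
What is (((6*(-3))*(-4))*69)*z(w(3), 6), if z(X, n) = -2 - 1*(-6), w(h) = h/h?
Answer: 19872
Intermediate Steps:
w(h) = 1
z(X, n) = 4 (z(X, n) = -2 + 6 = 4)
(((6*(-3))*(-4))*69)*z(w(3), 6) = (((6*(-3))*(-4))*69)*4 = (-18*(-4)*69)*4 = (72*69)*4 = 4968*4 = 19872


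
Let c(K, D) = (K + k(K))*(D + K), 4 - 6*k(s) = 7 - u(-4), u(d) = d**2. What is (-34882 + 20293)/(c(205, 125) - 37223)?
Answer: -14589/31142 ≈ -0.46847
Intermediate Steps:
k(s) = 13/6 (k(s) = 2/3 - (7 - 1*(-4)**2)/6 = 2/3 - (7 - 1*16)/6 = 2/3 - (7 - 16)/6 = 2/3 - 1/6*(-9) = 2/3 + 3/2 = 13/6)
c(K, D) = (13/6 + K)*(D + K) (c(K, D) = (K + 13/6)*(D + K) = (13/6 + K)*(D + K))
(-34882 + 20293)/(c(205, 125) - 37223) = (-34882 + 20293)/((205**2 + (13/6)*125 + (13/6)*205 + 125*205) - 37223) = -14589/((42025 + 1625/6 + 2665/6 + 25625) - 37223) = -14589/(68365 - 37223) = -14589/31142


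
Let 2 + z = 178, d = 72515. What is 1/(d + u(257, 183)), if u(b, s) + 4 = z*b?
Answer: 1/117743 ≈ 8.4931e-6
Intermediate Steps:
z = 176 (z = -2 + 178 = 176)
u(b, s) = -4 + 176*b
1/(d + u(257, 183)) = 1/(72515 + (-4 + 176*257)) = 1/(72515 + (-4 + 45232)) = 1/(72515 + 45228) = 1/117743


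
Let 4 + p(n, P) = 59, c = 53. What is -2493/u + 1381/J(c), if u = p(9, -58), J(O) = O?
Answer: -56174/2915 ≈ -19.271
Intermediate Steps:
p(n, P) = 55 (p(n, P) = -4 + 59 = 55)
u = 55
-2493/u + 1381/J(c) = -2493/55 + 1381/53 = -56174/2915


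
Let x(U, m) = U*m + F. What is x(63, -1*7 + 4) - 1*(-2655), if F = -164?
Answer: 2302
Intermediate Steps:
x(U, m) = -164 + U*m (x(U, m) = U*m - 164 = -164 + U*m)
x(63, -1*7 + 4) - 1*(-2655) = (-164 + 63*(-1*7 + 4)) - 1*(-2655) = (-164 + 63*(-7 + 4)) + 2655 = (-164 + 63*(-3)) + 2655 = (-164 - 189) + 2655 = -353 + 2655 = 2302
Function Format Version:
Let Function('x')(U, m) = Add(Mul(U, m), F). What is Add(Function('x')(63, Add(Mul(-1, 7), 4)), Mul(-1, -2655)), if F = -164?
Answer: 2302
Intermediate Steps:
Function('x')(U, m) = Add(-164, Mul(U, m)) (Function('x')(U, m) = Add(Mul(U, m), -164) = Add(-164, Mul(U, m)))
Add(Function('x')(63, Add(Mul(-1, 7), 4)), Mul(-1, -2655)) = Add(Add(-164, Mul(63, Add(Mul(-1, 7), 4))), Mul(-1, -2655)) = Add(Add(-164, Mul(63, Add(-7, 4))), 2655) = Add(Add(-164, Mul(63, -3)), 2655) = Add(Add(-164, -189), 2655) = Add(-353, 2655) = 2302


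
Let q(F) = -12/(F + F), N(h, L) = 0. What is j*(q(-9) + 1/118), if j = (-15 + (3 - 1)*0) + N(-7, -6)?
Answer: -1195/118 ≈ -10.127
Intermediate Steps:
q(F) = -6/F (q(F) = -12*1/(2*F) = -6/F)
j = -15 (j = (-15 + (3 - 1)*0) + 0 = (-15 + 2*0) + 0 = (-15 + 0) + 0 = -15 + 0 = -15)
j*(q(-9) + 1/118) = -15*(-6/(-9) + 1/118) = -15*(-6*(-1/9) + 1/118) = -15*(2/3 + 1/118) = -15*239/354 = -1195/118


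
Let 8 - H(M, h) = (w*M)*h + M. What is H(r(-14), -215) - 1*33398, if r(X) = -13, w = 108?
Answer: -335237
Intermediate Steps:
H(M, h) = 8 - M - 108*M*h (H(M, h) = 8 - ((108*M)*h + M) = 8 - (108*M*h + M) = 8 - (M + 108*M*h) = 8 + (-M - 108*M*h) = 8 - M - 108*M*h)
H(r(-14), -215) - 1*33398 = (8 - 1*(-13) - 108*(-13)*(-215)) - 1*33398 = (8 + 13 - 301860) - 33398 = -301839 - 33398 = -335237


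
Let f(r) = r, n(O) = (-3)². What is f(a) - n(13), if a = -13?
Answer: -22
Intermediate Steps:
n(O) = 9
f(a) - n(13) = -13 - 1*9 = -13 - 9 = -22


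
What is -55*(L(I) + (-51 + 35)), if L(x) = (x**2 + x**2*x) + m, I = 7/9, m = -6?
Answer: 838970/729 ≈ 1150.8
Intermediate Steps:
I = 7/9 (I = 7*(1/9) = 7/9 ≈ 0.77778)
L(x) = -6 + x**2 + x**3 (L(x) = (x**2 + x**2*x) - 6 = (x**2 + x**3) - 6 = -6 + x**2 + x**3)
-55*(L(I) + (-51 + 35)) = -55*((-6 + (7/9)**2 + (7/9)**3) + (-51 + 35)) = -55*((-6 + 49/81 + 343/729) - 16) = -55*(-3590/729 - 16) = -55*(-15254/729) = 838970/729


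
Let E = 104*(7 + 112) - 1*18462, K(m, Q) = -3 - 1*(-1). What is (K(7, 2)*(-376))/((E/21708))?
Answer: -8162208/3043 ≈ -2682.3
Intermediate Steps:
K(m, Q) = -2 (K(m, Q) = -3 + 1 = -2)
E = -6086 (E = 104*119 - 18462 = 12376 - 18462 = -6086)
(K(7, 2)*(-376))/((E/21708)) = (-2*(-376))/((-6086/21708)) = 752/((-6086*1/21708)) = 752/(-3043/10854) = 752*(-10854/3043) = -8162208/3043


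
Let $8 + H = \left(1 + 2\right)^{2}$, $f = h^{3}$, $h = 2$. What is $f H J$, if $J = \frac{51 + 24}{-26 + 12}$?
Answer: $- \frac{300}{7} \approx -42.857$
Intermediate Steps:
$f = 8$ ($f = 2^{3} = 8$)
$J = - \frac{75}{14}$ ($J = \frac{75}{-14} = 75 \left(- \frac{1}{14}\right) = - \frac{75}{14} \approx -5.3571$)
$H = 1$ ($H = -8 + \left(1 + 2\right)^{2} = -8 + 3^{2} = -8 + 9 = 1$)
$f H J = 8 \cdot 1 \left(- \frac{75}{14}\right) = 8 \left(- \frac{75}{14}\right) = - \frac{300}{7}$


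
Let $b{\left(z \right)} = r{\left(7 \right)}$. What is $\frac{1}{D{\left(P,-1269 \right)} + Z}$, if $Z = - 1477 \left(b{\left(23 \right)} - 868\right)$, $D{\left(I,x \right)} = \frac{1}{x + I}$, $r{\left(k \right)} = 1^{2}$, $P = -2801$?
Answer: $\frac{4070}{5211875129} \approx 7.8091 \cdot 10^{-7}$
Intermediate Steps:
$r{\left(k \right)} = 1$
$b{\left(z \right)} = 1$
$D{\left(I,x \right)} = \frac{1}{I + x}$
$Z = 1280559$ ($Z = - 1477 \left(1 - 868\right) = \left(-1477\right) \left(-867\right) = 1280559$)
$\frac{1}{D{\left(P,-1269 \right)} + Z} = \frac{1}{\frac{1}{-2801 - 1269} + 1280559} = \frac{1}{\frac{1}{-4070} + 1280559} = \frac{1}{- \frac{1}{4070} + 1280559} = \frac{1}{\frac{5211875129}{4070}} = \frac{4070}{5211875129}$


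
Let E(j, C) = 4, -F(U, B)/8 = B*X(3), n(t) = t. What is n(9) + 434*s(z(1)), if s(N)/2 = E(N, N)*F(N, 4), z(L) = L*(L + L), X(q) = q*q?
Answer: -999927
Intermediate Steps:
X(q) = q**2
z(L) = 2*L**2 (z(L) = L*(2*L) = 2*L**2)
F(U, B) = -72*B (F(U, B) = -8*B*3**2 = -8*B*9 = -72*B)
s(N) = -2304 (s(N) = 2*(4*(-72*4)) = 2*(4*(-288)) = 2*(-1152) = -2304)
n(9) + 434*s(z(1)) = 9 + 434*(-2304) = 9 - 999936 = -999927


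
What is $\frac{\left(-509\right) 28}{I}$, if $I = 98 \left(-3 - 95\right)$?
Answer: $\frac{509}{343} \approx 1.484$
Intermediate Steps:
$I = -9604$ ($I = 98 \left(-98\right) = -9604$)
$\frac{\left(-509\right) 28}{I} = \frac{\left(-509\right) 28}{-9604} = \left(-14252\right) \left(- \frac{1}{9604}\right) = \frac{509}{343}$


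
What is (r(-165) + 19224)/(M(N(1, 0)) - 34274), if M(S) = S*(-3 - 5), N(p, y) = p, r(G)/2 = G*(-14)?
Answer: -11922/17141 ≈ -0.69553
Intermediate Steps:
r(G) = -28*G (r(G) = 2*(G*(-14)) = 2*(-14*G) = -28*G)
M(S) = -8*S (M(S) = S*(-8) = -8*S)
(r(-165) + 19224)/(M(N(1, 0)) - 34274) = (-28*(-165) + 19224)/(-8*1 - 34274) = (4620 + 19224)/(-8 - 34274) = 23844/(-34282) = 23844*(-1/34282) = -11922/17141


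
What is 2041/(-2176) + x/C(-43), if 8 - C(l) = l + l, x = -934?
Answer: -1112119/102272 ≈ -10.874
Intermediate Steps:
C(l) = 8 - 2*l (C(l) = 8 - (l + l) = 8 - 2*l)
2041/(-2176) + x/C(-43) = 2041/(-2176) - 934/(8 - 2*(-43)) = 2041*(-1/2176) - 934/(8 + 86) = -2041/2176 - 934/94 = -2041/2176 - 934*1/94 = -2041/2176 - 467/47 = -1112119/102272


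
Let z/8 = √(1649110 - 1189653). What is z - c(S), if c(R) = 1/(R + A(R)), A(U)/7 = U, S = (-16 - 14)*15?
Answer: 1/3600 + 8*√459457 ≈ 5422.7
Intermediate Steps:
S = -450 (S = -30*15 = -450)
A(U) = 7*U
c(R) = 1/(8*R) (c(R) = 1/(R + 7*R) = 1/(8*R))
z = 8*√459457 (z = 8*√(1649110 - 1189653) = 8*√459457 ≈ 5422.7)
z - c(S) = 8*√459457 - 1/(8*(-450)) = 8*√459457 - (-1)/(8*450) = 8*√459457 - 1*(-1/3600) = 8*√459457 + 1/3600 = 1/3600 + 8*√459457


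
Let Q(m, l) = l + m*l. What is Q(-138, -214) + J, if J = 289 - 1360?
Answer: 28247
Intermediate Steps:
Q(m, l) = l + l*m
J = -1071
Q(-138, -214) + J = -214*(1 - 138) - 1071 = -214*(-137) - 1071 = 29318 - 1071 = 28247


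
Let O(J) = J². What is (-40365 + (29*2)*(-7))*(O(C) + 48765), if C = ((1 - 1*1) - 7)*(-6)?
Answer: -2060117859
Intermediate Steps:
C = 42 (C = ((1 - 1) - 7)*(-6) = (0 - 7)*(-6) = -7*(-6) = 42)
(-40365 + (29*2)*(-7))*(O(C) + 48765) = (-40365 + (29*2)*(-7))*(42² + 48765) = (-40365 + 58*(-7))*(1764 + 48765) = (-40365 - 406)*50529 = -40771*50529 = -2060117859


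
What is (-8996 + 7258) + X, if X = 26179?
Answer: 24441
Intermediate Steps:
(-8996 + 7258) + X = (-8996 + 7258) + 26179 = -1738 + 26179 = 24441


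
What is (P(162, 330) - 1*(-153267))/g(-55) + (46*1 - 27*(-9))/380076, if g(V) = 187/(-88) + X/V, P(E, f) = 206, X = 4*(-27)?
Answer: -25665817716601/26985396 ≈ -9.5110e+5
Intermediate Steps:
X = -108
g(V) = -17/8 - 108/V (g(V) = 187/(-88) - 108/V = 187*(-1/88) - 108/V = -17/8 - 108/V)
(P(162, 330) - 1*(-153267))/g(-55) + (46*1 - 27*(-9))/380076 = (206 - 1*(-153267))/(-17/8 - 108/(-55)) + (46*1 - 27*(-9))/380076 = (206 + 153267)/(-17/8 - 108*(-1/55)) + (46 + 243)*(1/380076) = 153473/(-17/8 + 108/55) + 289*(1/380076) = 153473/(-71/440) + 289/380076 = 153473*(-440/71) + 289/380076 = -67528120/71 + 289/380076 = -25665817716601/26985396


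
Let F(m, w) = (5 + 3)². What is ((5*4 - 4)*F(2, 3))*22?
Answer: 22528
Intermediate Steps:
F(m, w) = 64 (F(m, w) = 8² = 64)
((5*4 - 4)*F(2, 3))*22 = ((5*4 - 4)*64)*22 = ((20 - 4)*64)*22 = (16*64)*22 = 1024*22 = 22528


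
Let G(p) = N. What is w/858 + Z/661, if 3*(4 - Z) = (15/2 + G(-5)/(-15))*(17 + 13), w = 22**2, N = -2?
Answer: 3907/8593 ≈ 0.45467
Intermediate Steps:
G(p) = -2
w = 484
Z = -217/3 (Z = 4 - (15/2 - 2/(-15))*(17 + 13)/3 = 4 - (15*(1/2) - 2*(-1/15))*30/3 = 4 - (15/2 + 2/15)*30/3 = 4 - 229*30/90 = 4 - 1/3*229 = 4 - 229/3 = -217/3 ≈ -72.333)
w/858 + Z/661 = 484/858 - 217/3/661 = 484*(1/858) - 217/3*1/661 = 22/39 - 217/1983 = 3907/8593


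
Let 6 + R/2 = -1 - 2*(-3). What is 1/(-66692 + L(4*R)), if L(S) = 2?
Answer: -1/66690 ≈ -1.4995e-5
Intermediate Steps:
R = -2 (R = -12 + 2*(-1 - 2*(-3)) = -12 + 2*(-1 + 6) = -12 + 2*5 = -12 + 10 = -2)
1/(-66692 + L(4*R)) = 1/(-66692 + 2) = 1/(-66690) = -1/66690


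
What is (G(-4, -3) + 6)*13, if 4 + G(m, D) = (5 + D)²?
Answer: 78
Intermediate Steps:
G(m, D) = -4 + (5 + D)²
(G(-4, -3) + 6)*13 = ((-4 + (5 - 3)²) + 6)*13 = ((-4 + 2²) + 6)*13 = ((-4 + 4) + 6)*13 = (0 + 6)*13 = 6*13 = 78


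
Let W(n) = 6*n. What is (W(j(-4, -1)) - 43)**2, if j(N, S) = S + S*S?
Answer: 1849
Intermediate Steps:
j(N, S) = S + S**2
(W(j(-4, -1)) - 43)**2 = (6*(-(1 - 1)) - 43)**2 = (6*(-1*0) - 43)**2 = (6*0 - 43)**2 = (0 - 43)**2 = (-43)**2 = 1849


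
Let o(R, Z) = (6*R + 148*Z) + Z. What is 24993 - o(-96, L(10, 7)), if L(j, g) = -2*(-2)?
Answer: 24973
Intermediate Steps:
L(j, g) = 4
o(R, Z) = 6*R + 149*Z
24993 - o(-96, L(10, 7)) = 24993 - (6*(-96) + 149*4) = 24993 - (-576 + 596) = 24993 - 1*20 = 24993 - 20 = 24973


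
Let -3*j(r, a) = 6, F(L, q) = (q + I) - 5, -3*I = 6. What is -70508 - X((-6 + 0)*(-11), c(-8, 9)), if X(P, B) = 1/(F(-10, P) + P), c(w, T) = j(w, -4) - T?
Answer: -8813501/125 ≈ -70508.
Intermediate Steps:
I = -2 (I = -1/3*6 = -2)
F(L, q) = -7 + q (F(L, q) = (q - 2) - 5 = (-2 + q) - 5 = -7 + q)
j(r, a) = -2 (j(r, a) = -1/3*6 = -2)
c(w, T) = -2 - T
X(P, B) = 1/(-7 + 2*P) (X(P, B) = 1/((-7 + P) + P) = 1/(-7 + 2*P))
-70508 - X((-6 + 0)*(-11), c(-8, 9)) = -70508 - 1/(-7 + 2*((-6 + 0)*(-11))) = -70508 - 1/(-7 + 2*(-6*(-11))) = -70508 - 1/(-7 + 2*66) = -70508 - 1/(-7 + 132) = -70508 - 1/125 = -8813501/125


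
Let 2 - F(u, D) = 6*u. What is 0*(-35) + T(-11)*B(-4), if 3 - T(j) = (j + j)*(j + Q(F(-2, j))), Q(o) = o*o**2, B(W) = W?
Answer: -240516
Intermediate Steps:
F(u, D) = 2 - 6*u
Q(o) = o**3
T(j) = 3 - 2*j*(2744 + j) (T(j) = 3 - (j + j)*(j + (2 - 6*(-2))**3) = 3 - 2*j*(j + (2 + 12)**3) = 3 - 2*j*(j + 14**3) = 3 - 2*j*(j + 2744) = 3 - 2*j*(2744 + j))
0*(-35) + T(-11)*B(-4) = 0*(-35) + (3 - 5488*(-11) - 2*(-11)**2)*(-4) = 0 + (3 + 60368 - 2*121)*(-4) = 0 + (3 + 60368 - 242)*(-4) = 0 + 60129*(-4) = 0 - 240516 = -240516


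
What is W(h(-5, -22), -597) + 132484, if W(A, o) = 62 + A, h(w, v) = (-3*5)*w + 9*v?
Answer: 132423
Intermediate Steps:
h(w, v) = -15*w + 9*v
W(h(-5, -22), -597) + 132484 = (62 + (-15*(-5) + 9*(-22))) + 132484 = (62 + (75 - 198)) + 132484 = (62 - 123) + 132484 = -61 + 132484 = 132423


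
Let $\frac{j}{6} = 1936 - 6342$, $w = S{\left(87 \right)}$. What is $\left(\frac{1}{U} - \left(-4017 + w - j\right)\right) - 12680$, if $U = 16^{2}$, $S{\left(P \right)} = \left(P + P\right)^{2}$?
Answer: $- \frac{16735999}{256} \approx -65375.0$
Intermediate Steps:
$S{\left(P \right)} = 4 P^{2}$ ($S{\left(P \right)} = \left(2 P\right)^{2} = 4 P^{2}$)
$w = 30276$ ($w = 4 \cdot 87^{2} = 4 \cdot 7569 = 30276$)
$j = -26436$ ($j = 6 \left(1936 - 6342\right) = 6 \left(-4406\right) = -26436$)
$U = 256$
$\left(\frac{1}{U} - \left(-4017 + w - j\right)\right) - 12680 = \left(\frac{1}{256} - 52695\right) - 12680 = - \frac{13489919}{256} - 12680 = - \frac{16735999}{256}$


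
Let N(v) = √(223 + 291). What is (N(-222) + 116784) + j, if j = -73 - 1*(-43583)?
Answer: 160294 + √514 ≈ 1.6032e+5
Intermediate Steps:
j = 43510 (j = -73 + 43583 = 43510)
N(v) = √514
(N(-222) + 116784) + j = (√514 + 116784) + 43510 = (116784 + √514) + 43510 = 160294 + √514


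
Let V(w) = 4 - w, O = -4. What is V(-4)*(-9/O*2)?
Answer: 36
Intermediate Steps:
V(-4)*(-9/O*2) = (4 - 1*(-4))*(-9/(-4)*2) = (4 + 4)*(-9*(-¼)*2) = 8*((9/4)*2) = 8*(9/2) = 36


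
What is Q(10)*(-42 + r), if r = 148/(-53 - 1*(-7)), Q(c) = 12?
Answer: -12480/23 ≈ -542.61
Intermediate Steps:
r = -74/23 (r = 148/(-53 + 7) = 148/(-46) = 148*(-1/46) = -74/23 ≈ -3.2174)
Q(10)*(-42 + r) = 12*(-42 - 74/23) = 12*(-1040/23) = -12480/23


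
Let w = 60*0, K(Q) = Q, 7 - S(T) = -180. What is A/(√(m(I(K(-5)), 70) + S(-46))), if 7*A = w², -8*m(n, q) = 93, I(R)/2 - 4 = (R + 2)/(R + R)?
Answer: 0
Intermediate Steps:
S(T) = 187 (S(T) = 7 - 1*(-180) = 7 + 180 = 187)
w = 0
I(R) = 8 + (2 + R)/R (I(R) = 8 + 2*((R + 2)/(R + R)) = 8 + 2*((2 + R)/((2*R))) = 8 + 2*((2 + R)*(1/(2*R))) = 8 + 2*((2 + R)/(2*R)) = 8 + (2 + R)/R)
m(n, q) = -93/8 (m(n, q) = -⅛*93 = -93/8)
A = 0 (A = (⅐)*0² = (⅐)*0 = 0)
A/(√(m(I(K(-5)), 70) + S(-46))) = 0/(√(-93/8 + 187)) = 0/(√(1403/8)) = 0/((√2806/4)) = 0*(2*√2806/1403) = 0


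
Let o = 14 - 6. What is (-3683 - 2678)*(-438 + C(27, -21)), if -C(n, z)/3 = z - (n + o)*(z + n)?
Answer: -1622055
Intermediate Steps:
o = 8
C(n, z) = -3*z + 3*(8 + n)*(n + z) (C(n, z) = -3*(z - (n + 8)*(z + n)) = -3*(z - (8 + n)*(n + z)) = -3*z + 3*(8 + n)*(n + z))
(-3683 - 2678)*(-438 + C(27, -21)) = (-3683 - 2678)*(-438 + (3*27² + 21*(-21) + 24*27 + 3*27*(-21))) = -6361*(-438 + (3*729 - 441 + 648 - 1701)) = -6361*(-438 + (2187 - 441 + 648 - 1701)) = -6361*(-438 + 693) = -6361*255 = -1622055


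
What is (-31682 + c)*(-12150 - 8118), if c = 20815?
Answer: 220252356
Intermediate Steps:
(-31682 + c)*(-12150 - 8118) = (-31682 + 20815)*(-12150 - 8118) = -10867*(-20268) = 220252356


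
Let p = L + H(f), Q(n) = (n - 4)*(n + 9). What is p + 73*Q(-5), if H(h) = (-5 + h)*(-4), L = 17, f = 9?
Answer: -2627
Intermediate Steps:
H(h) = 20 - 4*h
Q(n) = (-4 + n)*(9 + n)
p = 1 (p = 17 + (20 - 4*9) = 17 + (20 - 36) = 17 - 16 = 1)
p + 73*Q(-5) = 1 + 73*(-36 + (-5)² + 5*(-5)) = 1 + 73*(-36 + 25 - 25) = 1 + 73*(-36) = 1 - 2628 = -2627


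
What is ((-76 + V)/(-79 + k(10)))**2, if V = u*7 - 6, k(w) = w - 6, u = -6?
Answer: 15376/5625 ≈ 2.7335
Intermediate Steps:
k(w) = -6 + w
V = -48 (V = -6*7 - 6 = -42 - 6 = -48)
((-76 + V)/(-79 + k(10)))**2 = ((-76 - 48)/(-79 + (-6 + 10)))**2 = (-124/(-79 + 4))**2 = (-124/(-75))**2 = (-124*(-1/75))**2 = (124/75)**2 = 15376/5625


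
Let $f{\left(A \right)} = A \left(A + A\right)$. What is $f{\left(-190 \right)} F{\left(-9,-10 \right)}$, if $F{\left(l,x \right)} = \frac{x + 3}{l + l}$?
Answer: $\frac{252700}{9} \approx 28078.0$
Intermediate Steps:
$f{\left(A \right)} = 2 A^{2}$ ($f{\left(A \right)} = A 2 A = 2 A^{2}$)
$F{\left(l,x \right)} = \frac{3 + x}{2 l}$
$f{\left(-190 \right)} F{\left(-9,-10 \right)} = 2 \left(-190\right)^{2} \frac{3 - 10}{2 \left(-9\right)} = 2 \cdot 36100 \cdot \frac{1}{2} \left(- \frac{1}{9}\right) \left(-7\right) = 72200 \cdot \frac{7}{18} = \frac{252700}{9}$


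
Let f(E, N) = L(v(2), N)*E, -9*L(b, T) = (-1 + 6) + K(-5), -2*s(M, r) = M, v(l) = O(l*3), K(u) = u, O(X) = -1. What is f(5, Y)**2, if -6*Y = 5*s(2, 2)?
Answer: 0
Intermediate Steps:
v(l) = -1
s(M, r) = -M/2
L(b, T) = 0 (L(b, T) = -((-1 + 6) - 5)/9 = -(5 - 5)/9 = -1/9*0 = 0)
Y = 5/6 (Y = -5*(-1/2*2)/6 = -5*(-1)/6 = -1/6*(-5) = 5/6 ≈ 0.83333)
f(E, N) = 0 (f(E, N) = 0*E = 0)
f(5, Y)**2 = 0**2 = 0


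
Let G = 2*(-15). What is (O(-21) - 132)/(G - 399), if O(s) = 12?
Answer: 40/143 ≈ 0.27972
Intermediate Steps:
G = -30
(O(-21) - 132)/(G - 399) = (12 - 132)/(-30 - 399) = -120/(-429) = -120*(-1/429) = 40/143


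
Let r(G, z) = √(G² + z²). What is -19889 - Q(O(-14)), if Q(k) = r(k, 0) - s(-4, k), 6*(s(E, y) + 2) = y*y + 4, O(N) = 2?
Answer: -59675/3 ≈ -19892.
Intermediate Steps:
s(E, y) = -4/3 + y²/6 (s(E, y) = -2 + (y*y + 4)/6 = -2 + (y² + 4)/6 = -2 + (4 + y²)/6 = -2 + (⅔ + y²/6) = -4/3 + y²/6)
Q(k) = 4/3 + √(k²) - k²/6 (Q(k) = √(k² + 0²) - (-4/3 + k²/6) = √(k² + 0) + (4/3 - k²/6) = √(k²) + (4/3 - k²/6) = 4/3 + √(k²) - k²/6)
-19889 - Q(O(-14)) = -19889 - (4/3 + √(2²) - ⅙*2²) = -19889 - (4/3 + √4 - ⅙*4) = -19889 - (4/3 + 2 - ⅔) = -19889 - 1*8/3 = -19889 - 8/3 = -59675/3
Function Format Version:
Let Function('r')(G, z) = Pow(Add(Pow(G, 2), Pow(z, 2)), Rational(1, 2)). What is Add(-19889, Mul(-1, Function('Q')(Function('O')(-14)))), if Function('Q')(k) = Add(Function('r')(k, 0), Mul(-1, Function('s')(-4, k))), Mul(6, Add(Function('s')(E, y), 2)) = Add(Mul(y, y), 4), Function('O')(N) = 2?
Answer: Rational(-59675, 3) ≈ -19892.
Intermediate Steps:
Function('s')(E, y) = Add(Rational(-4, 3), Mul(Rational(1, 6), Pow(y, 2))) (Function('s')(E, y) = Add(-2, Mul(Rational(1, 6), Add(Mul(y, y), 4))) = Add(-2, Mul(Rational(1, 6), Add(Pow(y, 2), 4))) = Add(-2, Mul(Rational(1, 6), Add(4, Pow(y, 2)))) = Add(-2, Add(Rational(2, 3), Mul(Rational(1, 6), Pow(y, 2)))) = Add(Rational(-4, 3), Mul(Rational(1, 6), Pow(y, 2))))
Function('Q')(k) = Add(Rational(4, 3), Pow(Pow(k, 2), Rational(1, 2)), Mul(Rational(-1, 6), Pow(k, 2))) (Function('Q')(k) = Add(Pow(Add(Pow(k, 2), Pow(0, 2)), Rational(1, 2)), Mul(-1, Add(Rational(-4, 3), Mul(Rational(1, 6), Pow(k, 2))))) = Add(Pow(Add(Pow(k, 2), 0), Rational(1, 2)), Add(Rational(4, 3), Mul(Rational(-1, 6), Pow(k, 2)))) = Add(Pow(Pow(k, 2), Rational(1, 2)), Add(Rational(4, 3), Mul(Rational(-1, 6), Pow(k, 2)))) = Add(Rational(4, 3), Pow(Pow(k, 2), Rational(1, 2)), Mul(Rational(-1, 6), Pow(k, 2))))
Add(-19889, Mul(-1, Function('Q')(Function('O')(-14)))) = Add(-19889, Mul(-1, Add(Rational(4, 3), Pow(Pow(2, 2), Rational(1, 2)), Mul(Rational(-1, 6), Pow(2, 2))))) = Add(-19889, Mul(-1, Add(Rational(4, 3), Pow(4, Rational(1, 2)), Mul(Rational(-1, 6), 4)))) = Add(-19889, Mul(-1, Add(Rational(4, 3), 2, Rational(-2, 3)))) = Add(-19889, Mul(-1, Rational(8, 3))) = Add(-19889, Rational(-8, 3)) = Rational(-59675, 3)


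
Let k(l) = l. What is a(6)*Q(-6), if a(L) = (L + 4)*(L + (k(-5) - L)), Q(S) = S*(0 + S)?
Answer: -1800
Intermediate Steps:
Q(S) = S² (Q(S) = S*S = S²)
a(L) = -20 - 5*L (a(L) = (L + 4)*(L + (-5 - L)) = (4 + L)*(-5) = -20 - 5*L)
a(6)*Q(-6) = (-20 - 5*6)*(-6)² = (-20 - 30)*36 = -50*36 = -1800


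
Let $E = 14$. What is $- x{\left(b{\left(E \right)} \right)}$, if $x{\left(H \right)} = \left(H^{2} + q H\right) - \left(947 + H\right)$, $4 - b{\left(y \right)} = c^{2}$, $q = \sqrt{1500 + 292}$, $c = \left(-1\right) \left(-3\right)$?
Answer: $917 + 80 \sqrt{7} \approx 1128.7$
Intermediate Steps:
$c = 3$
$q = 16 \sqrt{7}$ ($q = \sqrt{1792} = 16 \sqrt{7} \approx 42.332$)
$b{\left(y \right)} = -5$ ($b{\left(y \right)} = 4 - 3^{2} = 4 - 9 = -5$)
$x{\left(H \right)} = -947 + H^{2} - H + 16 H \sqrt{7}$ ($x{\left(H \right)} = \left(H^{2} + 16 \sqrt{7} H\right) - \left(947 + H\right) = \left(H^{2} + 16 H \sqrt{7}\right) - \left(947 + H\right) = -947 + H^{2} - H + 16 H \sqrt{7}$)
$- x{\left(b{\left(E \right)} \right)} = - (-947 + \left(-5\right)^{2} - -5 + 16 \left(-5\right) \sqrt{7}) = - (-947 + 25 + 5 - 80 \sqrt{7}) = - (-917 - 80 \sqrt{7}) = 917 + 80 \sqrt{7}$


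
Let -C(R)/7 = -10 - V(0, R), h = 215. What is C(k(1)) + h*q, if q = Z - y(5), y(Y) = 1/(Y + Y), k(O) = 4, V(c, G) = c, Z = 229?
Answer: 98567/2 ≈ 49284.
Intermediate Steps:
y(Y) = 1/(2*Y)
C(R) = 70 (C(R) = -7*(-10 - 1*0) = -7*(-10 + 0) = -7*(-10) = 70)
q = 2289/10 (q = 229 - 1/(2*5) = 229 - 1*1/10 = 229 - 1/10 = 2289/10 ≈ 228.90)
C(k(1)) + h*q = 70 + 215*(2289/10) = 70 + 98427/2 = 98567/2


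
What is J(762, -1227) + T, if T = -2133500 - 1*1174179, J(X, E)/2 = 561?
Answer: -3306557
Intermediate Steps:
J(X, E) = 1122 (J(X, E) = 2*561 = 1122)
T = -3307679 (T = -2133500 - 1174179 = -3307679)
J(762, -1227) + T = 1122 - 3307679 = -3306557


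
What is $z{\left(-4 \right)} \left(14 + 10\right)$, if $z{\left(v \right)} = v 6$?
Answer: $-576$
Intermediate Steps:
$z{\left(v \right)} = 6 v$
$z{\left(-4 \right)} \left(14 + 10\right) = 6 \left(-4\right) \left(14 + 10\right) = \left(-24\right) 24 = -576$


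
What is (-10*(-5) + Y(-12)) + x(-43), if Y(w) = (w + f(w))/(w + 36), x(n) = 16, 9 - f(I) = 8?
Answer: 1573/24 ≈ 65.542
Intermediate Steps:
f(I) = 1 (f(I) = 9 - 1*8 = 9 - 8 = 1)
Y(w) = (1 + w)/(36 + w) (Y(w) = (w + 1)/(w + 36) = (1 + w)/(36 + w))
(-10*(-5) + Y(-12)) + x(-43) = (-10*(-5) + (1 - 12)/(36 - 12)) + 16 = (50 - 11/24) + 16 = 1189/24 + 16 = 1573/24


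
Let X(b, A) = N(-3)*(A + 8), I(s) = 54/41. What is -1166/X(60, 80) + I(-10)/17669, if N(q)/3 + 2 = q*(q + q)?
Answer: -38384369/139090368 ≈ -0.27597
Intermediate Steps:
N(q) = -6 + 6*q² (N(q) = -6 + 3*(q*(q + q)) = -6 + 3*(q*(2*q)) = -6 + 3*(2*q²) = -6 + 6*q²)
I(s) = 54/41 (I(s) = 54*(1/41) = 54/41)
X(b, A) = 384 + 48*A (X(b, A) = (-6 + 6*(-3)²)*(A + 8) = (-6 + 6*9)*(8 + A) = (-6 + 54)*(8 + A) = 48*(8 + A) = 384 + 48*A)
-1166/X(60, 80) + I(-10)/17669 = -1166/(384 + 48*80) + (54/41)/17669 = -1166/(384 + 3840) + (54/41)*(1/17669) = -1166/4224 + 54/724429 = -1166*1/4224 + 54/724429 = -53/192 + 54/724429 = -38384369/139090368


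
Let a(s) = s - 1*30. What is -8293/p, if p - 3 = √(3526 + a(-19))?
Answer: 8293/1156 - 8293*√3477/3468 ≈ -133.83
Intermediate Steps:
a(s) = -30 + s (a(s) = s - 30 = -30 + s)
p = 3 + √3477 (p = 3 + √(3526 + (-30 - 19)) = 3 + √(3526 - 49) = 3 + √3477 ≈ 61.966)
-8293/p = -8293/(3 + √3477)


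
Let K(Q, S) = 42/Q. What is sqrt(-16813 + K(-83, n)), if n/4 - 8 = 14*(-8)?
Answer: I*sqrt(115828243)/83 ≈ 129.67*I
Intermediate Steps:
n = -416 (n = 32 + 4*(14*(-8)) = 32 + 4*(-112) = 32 - 448 = -416)
sqrt(-16813 + K(-83, n)) = sqrt(-16813 + 42/(-83)) = sqrt(-16813 + 42*(-1/83)) = sqrt(-16813 - 42/83) = sqrt(-1395521/83) = I*sqrt(115828243)/83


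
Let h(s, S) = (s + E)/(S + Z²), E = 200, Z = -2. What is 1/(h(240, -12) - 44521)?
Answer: -1/44576 ≈ -2.2434e-5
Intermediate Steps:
h(s, S) = (200 + s)/(4 + S) (h(s, S) = (s + 200)/(S + (-2)²) = (200 + s)/(S + 4) = (200 + s)/(4 + S))
1/(h(240, -12) - 44521) = 1/((200 + 240)/(4 - 12) - 44521) = 1/(440/(-8) - 44521) = 1/(-⅛*440 - 44521) = 1/(-55 - 44521) = 1/(-44576) = -1/44576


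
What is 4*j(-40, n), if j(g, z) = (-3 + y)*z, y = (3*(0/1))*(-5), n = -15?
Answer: 180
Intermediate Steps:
y = 0 (y = (3*(0*1))*(-5) = (3*0)*(-5) = 0*(-5) = 0)
j(g, z) = -3*z (j(g, z) = (-3 + 0)*z = -3*z)
4*j(-40, n) = 4*(-3*(-15)) = 4*45 = 180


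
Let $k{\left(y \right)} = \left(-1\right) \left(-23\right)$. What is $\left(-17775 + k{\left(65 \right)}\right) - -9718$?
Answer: $-8034$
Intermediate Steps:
$k{\left(y \right)} = 23$
$\left(-17775 + k{\left(65 \right)}\right) - -9718 = \left(-17775 + 23\right) - -9718 = -17752 + 9718 = -8034$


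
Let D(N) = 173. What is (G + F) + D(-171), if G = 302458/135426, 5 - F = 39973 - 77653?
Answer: 2563629983/67713 ≈ 37860.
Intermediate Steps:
F = 37685 (F = 5 - (39973 - 77653) = 5 - 1*(-37680) = 5 + 37680 = 37685)
G = 151229/67713 (G = 302458*(1/135426) = 151229/67713 ≈ 2.2334)
(G + F) + D(-171) = (151229/67713 + 37685) + 173 = 2551915634/67713 + 173 = 2563629983/67713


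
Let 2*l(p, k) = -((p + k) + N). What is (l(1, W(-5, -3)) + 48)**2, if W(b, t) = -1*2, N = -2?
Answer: 9801/4 ≈ 2450.3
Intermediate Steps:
W(b, t) = -2
l(p, k) = 1 - k/2 - p/2 (l(p, k) = (-((p + k) - 2))/2 = (-((k + p) - 2))/2 = (-(-2 + k + p))/2 = (2 - k - p)/2 = 1 - k/2 - p/2)
(l(1, W(-5, -3)) + 48)**2 = ((1 - 1/2*(-2) - 1/2*1) + 48)**2 = ((1 + 1 - 1/2) + 48)**2 = (3/2 + 48)**2 = (99/2)**2 = 9801/4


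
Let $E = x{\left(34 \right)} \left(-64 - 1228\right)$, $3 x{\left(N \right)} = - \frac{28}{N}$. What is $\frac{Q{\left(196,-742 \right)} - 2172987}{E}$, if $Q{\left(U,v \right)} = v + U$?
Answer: $- \frac{6520599}{1064} \approx -6128.4$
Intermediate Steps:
$Q{\left(U,v \right)} = U + v$
$x{\left(N \right)} = - \frac{28}{3 N}$ ($x{\left(N \right)} = \frac{\left(-28\right) \frac{1}{N}}{3} = - \frac{28}{3 N}$)
$E = \frac{1064}{3}$ ($E = - \frac{28}{3 \cdot 34} \left(-64 - 1228\right) = \left(- \frac{28}{3}\right) \frac{1}{34} \left(-1292\right) = \left(- \frac{14}{51}\right) \left(-1292\right) = \frac{1064}{3} \approx 354.67$)
$\frac{Q{\left(196,-742 \right)} - 2172987}{E} = \frac{\left(196 - 742\right) - 2172987}{\frac{1064}{3}} = \left(-546 - 2172987\right) \frac{3}{1064} = \left(-2173533\right) \frac{3}{1064} = - \frac{6520599}{1064}$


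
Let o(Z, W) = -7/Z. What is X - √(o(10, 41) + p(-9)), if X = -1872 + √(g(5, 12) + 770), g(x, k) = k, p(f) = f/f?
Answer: -1872 + √782 - √30/10 ≈ -1844.6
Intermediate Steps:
p(f) = 1
X = -1872 + √782 (X = -1872 + √(12 + 770) = -1872 + √782 ≈ -1844.0)
X - √(o(10, 41) + p(-9)) = (-1872 + √782) - √(-7/10 + 1) = (-1872 + √782) - √(3/10) = (-1872 + √782) - √30/10 = -1872 + √782 - √30/10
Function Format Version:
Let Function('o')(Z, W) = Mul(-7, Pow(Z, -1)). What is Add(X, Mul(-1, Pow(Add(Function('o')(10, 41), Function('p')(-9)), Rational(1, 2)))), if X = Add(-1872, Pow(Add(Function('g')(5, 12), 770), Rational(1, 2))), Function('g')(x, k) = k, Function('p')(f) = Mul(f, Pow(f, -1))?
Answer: Add(-1872, Pow(782, Rational(1, 2)), Mul(Rational(-1, 10), Pow(30, Rational(1, 2)))) ≈ -1844.6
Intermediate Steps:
Function('p')(f) = 1
X = Add(-1872, Pow(782, Rational(1, 2))) (X = Add(-1872, Pow(Add(12, 770), Rational(1, 2))) = Add(-1872, Pow(782, Rational(1, 2))) ≈ -1844.0)
Add(X, Mul(-1, Pow(Add(Function('o')(10, 41), Function('p')(-9)), Rational(1, 2)))) = Add(Add(-1872, Pow(782, Rational(1, 2))), Mul(-1, Pow(Add(Mul(-7, Pow(10, -1)), 1), Rational(1, 2)))) = Add(Add(-1872, Pow(782, Rational(1, 2))), Mul(-1, Pow(Add(Mul(-7, Rational(1, 10)), 1), Rational(1, 2)))) = Add(Add(-1872, Pow(782, Rational(1, 2))), Mul(-1, Pow(Add(Rational(-7, 10), 1), Rational(1, 2)))) = Add(Add(-1872, Pow(782, Rational(1, 2))), Mul(-1, Pow(Rational(3, 10), Rational(1, 2)))) = Add(Add(-1872, Pow(782, Rational(1, 2))), Mul(-1, Mul(Rational(1, 10), Pow(30, Rational(1, 2))))) = Add(Add(-1872, Pow(782, Rational(1, 2))), Mul(Rational(-1, 10), Pow(30, Rational(1, 2)))) = Add(-1872, Pow(782, Rational(1, 2)), Mul(Rational(-1, 10), Pow(30, Rational(1, 2))))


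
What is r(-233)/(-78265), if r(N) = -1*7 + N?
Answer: 48/15653 ≈ 0.0030665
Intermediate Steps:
r(N) = -7 + N
r(-233)/(-78265) = (-7 - 233)/(-78265) = -240*(-1/78265) = 48/15653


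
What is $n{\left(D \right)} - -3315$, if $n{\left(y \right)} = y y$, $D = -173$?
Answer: $33244$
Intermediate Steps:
$n{\left(y \right)} = y^{2}$
$n{\left(D \right)} - -3315 = \left(-173\right)^{2} - -3315 = 29929 + 3315 = 33244$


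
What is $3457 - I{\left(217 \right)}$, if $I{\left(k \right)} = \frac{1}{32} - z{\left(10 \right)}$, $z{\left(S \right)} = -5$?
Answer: $\frac{110463}{32} \approx 3452.0$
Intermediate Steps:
$I{\left(k \right)} = \frac{161}{32}$ ($I{\left(k \right)} = \frac{1}{32} - -5 = \frac{1}{32} + 5 = \frac{161}{32}$)
$3457 - I{\left(217 \right)} = 3457 - \frac{161}{32} = \frac{110463}{32}$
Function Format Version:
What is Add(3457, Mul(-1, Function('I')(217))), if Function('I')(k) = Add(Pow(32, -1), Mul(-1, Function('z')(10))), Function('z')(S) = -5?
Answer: Rational(110463, 32) ≈ 3452.0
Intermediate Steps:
Function('I')(k) = Rational(161, 32) (Function('I')(k) = Add(Pow(32, -1), Mul(-1, -5)) = Add(Rational(1, 32), 5) = Rational(161, 32))
Add(3457, Mul(-1, Function('I')(217))) = Add(3457, Mul(-1, Rational(161, 32))) = Add(3457, Rational(-161, 32)) = Rational(110463, 32)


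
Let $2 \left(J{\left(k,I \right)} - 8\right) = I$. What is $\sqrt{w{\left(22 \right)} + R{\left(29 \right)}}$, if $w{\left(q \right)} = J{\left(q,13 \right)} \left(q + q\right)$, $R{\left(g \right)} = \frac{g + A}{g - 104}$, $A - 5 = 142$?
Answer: $\frac{11 \sqrt{1182}}{15} \approx 25.212$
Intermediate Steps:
$A = 147$ ($A = 5 + 142 = 147$)
$J{\left(k,I \right)} = 8 + \frac{I}{2}$
$R{\left(g \right)} = \frac{147 + g}{-104 + g}$ ($R{\left(g \right)} = \frac{g + 147}{g - 104} = \frac{147 + g}{-104 + g}$)
$w{\left(q \right)} = 29 q$ ($w{\left(q \right)} = \left(8 + \frac{1}{2} \cdot 13\right) \left(q + q\right) = \left(8 + \frac{13}{2}\right) 2 q = \frac{29 \cdot 2 q}{2} = 29 q$)
$\sqrt{w{\left(22 \right)} + R{\left(29 \right)}} = \sqrt{29 \cdot 22 + \frac{147 + 29}{-104 + 29}} = \sqrt{638 + \frac{1}{-75} \cdot 176} = \sqrt{638 - \frac{176}{75}} = \sqrt{\frac{47674}{75}} = \frac{11 \sqrt{1182}}{15}$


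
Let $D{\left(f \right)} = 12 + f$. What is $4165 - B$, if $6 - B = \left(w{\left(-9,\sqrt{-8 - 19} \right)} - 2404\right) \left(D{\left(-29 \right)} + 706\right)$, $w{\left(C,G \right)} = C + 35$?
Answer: $-1634283$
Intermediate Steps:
$w{\left(C,G \right)} = 35 + C$
$B = 1638448$ ($B = 6 - \left(\left(35 - 9\right) - 2404\right) \left(\left(12 - 29\right) + 706\right) = 6 - \left(26 - 2404\right) \left(-17 + 706\right) = 6 - \left(-2378\right) 689 = 6 - -1638442 = 6 + 1638442 = 1638448$)
$4165 - B = 4165 - 1638448 = -1634283$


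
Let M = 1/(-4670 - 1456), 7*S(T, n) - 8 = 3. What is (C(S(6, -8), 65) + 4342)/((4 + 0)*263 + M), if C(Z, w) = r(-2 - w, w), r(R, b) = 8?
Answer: 26648100/6444551 ≈ 4.1350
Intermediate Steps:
S(T, n) = 11/7 (S(T, n) = 8/7 + (⅐)*3 = 8/7 + 3/7 = 11/7)
M = -1/6126 (M = 1/(-6126) = -1/6126 ≈ -0.00016324)
C(Z, w) = 8
(C(S(6, -8), 65) + 4342)/((4 + 0)*263 + M) = (8 + 4342)/((4 + 0)*263 - 1/6126) = 4350/(4*263 - 1/6126) = 4350/(1052 - 1/6126) = 4350/(6444551/6126) = 4350*(6126/6444551) = 26648100/6444551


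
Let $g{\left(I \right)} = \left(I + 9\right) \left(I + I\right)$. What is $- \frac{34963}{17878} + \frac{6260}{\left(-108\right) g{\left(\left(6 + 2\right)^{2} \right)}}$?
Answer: $- \frac{4424362207}{2255202432} \approx -1.9618$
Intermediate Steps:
$g{\left(I \right)} = 2 I \left(9 + I\right)$ ($g{\left(I \right)} = \left(9 + I\right) 2 I = 2 I \left(9 + I\right)$)
$- \frac{34963}{17878} + \frac{6260}{\left(-108\right) g{\left(\left(6 + 2\right)^{2} \right)}} = - \frac{34963}{17878} + \frac{6260}{\left(-108\right) 2 \left(6 + 2\right)^{2} \left(9 + \left(6 + 2\right)^{2}\right)} = \left(-34963\right) \frac{1}{17878} + \frac{6260}{\left(-108\right) 2 \cdot 8^{2} \left(9 + 8^{2}\right)} = - \frac{34963}{17878} + \frac{6260}{\left(-108\right) 2 \cdot 64 \left(9 + 64\right)} = - \frac{34963}{17878} + \frac{6260}{\left(-108\right) 2 \cdot 64 \cdot 73} = - \frac{34963}{17878} + \frac{6260}{\left(-108\right) 9344} = - \frac{34963}{17878} + \frac{6260}{-1009152} = - \frac{34963}{17878} + 6260 \left(- \frac{1}{1009152}\right) = - \frac{34963}{17878} - \frac{1565}{252288} = - \frac{4424362207}{2255202432}$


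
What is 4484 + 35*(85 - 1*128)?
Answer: 2979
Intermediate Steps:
4484 + 35*(85 - 1*128) = 4484 + 35*(85 - 128) = 4484 + 35*(-43) = 4484 - 1505 = 2979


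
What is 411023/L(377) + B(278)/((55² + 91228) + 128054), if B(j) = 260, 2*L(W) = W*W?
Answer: 182783533662/31596271603 ≈ 5.7850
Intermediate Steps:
L(W) = W²/2 (L(W) = (W*W)/2 = W²/2)
411023/L(377) + B(278)/((55² + 91228) + 128054) = 411023/(((½)*377²)) + 260/((55² + 91228) + 128054) = 411023/(((½)*142129)) + 260/((3025 + 91228) + 128054) = 411023/(142129/2) + 260/(94253 + 128054) = 411023*(2/142129) + 260/222307 = 822046/142129 + 260*(1/222307) = 822046/142129 + 260/222307 = 182783533662/31596271603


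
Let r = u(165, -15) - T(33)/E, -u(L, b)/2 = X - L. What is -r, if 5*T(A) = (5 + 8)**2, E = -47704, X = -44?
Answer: -99701529/238520 ≈ -418.00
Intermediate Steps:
u(L, b) = 88 + 2*L (u(L, b) = -2*(-44 - L) = 88 + 2*L)
T(A) = 169/5 (T(A) = (5 + 8)**2/5 = (1/5)*13**2 = (1/5)*169 = 169/5)
r = 99701529/238520 (r = (88 + 2*165) - 169/(5*(-47704)) = (88 + 330) - 169*(-1)/(5*47704) = 418 - 1*(-169/238520) = 418 + 169/238520 = 99701529/238520 ≈ 418.00)
-r = -1*99701529/238520 = -99701529/238520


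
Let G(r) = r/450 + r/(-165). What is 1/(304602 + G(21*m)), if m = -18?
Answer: 275/83765949 ≈ 3.2830e-6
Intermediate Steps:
G(r) = -19*r/4950 (G(r) = r*(1/450) + r*(-1/165) = r/450 - r/165 = -19*r/4950)
1/(304602 + G(21*m)) = 1/(304602 - 133*(-18)/1650) = 1/(304602 - 19/4950*(-378)) = 1/(304602 + 399/275) = 1/(83765949/275) = 275/83765949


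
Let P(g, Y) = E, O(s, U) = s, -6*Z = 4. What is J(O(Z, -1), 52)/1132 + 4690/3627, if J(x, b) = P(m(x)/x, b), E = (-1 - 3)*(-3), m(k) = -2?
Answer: 1338151/1026441 ≈ 1.3037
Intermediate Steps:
Z = -⅔ (Z = -⅙*4 = -⅔ ≈ -0.66667)
E = 12 (E = -4*(-3) = 12)
P(g, Y) = 12
J(x, b) = 12
J(O(Z, -1), 52)/1132 + 4690/3627 = 12/1132 + 4690/3627 = 12*(1/1132) + 4690*(1/3627) = 3/283 + 4690/3627 = 1338151/1026441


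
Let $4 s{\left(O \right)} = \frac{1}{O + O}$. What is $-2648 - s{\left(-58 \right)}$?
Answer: $- \frac{1228671}{464} \approx -2648.0$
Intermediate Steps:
$s{\left(O \right)} = \frac{1}{8 O}$ ($s{\left(O \right)} = \frac{1}{4 \left(O + O\right)} = \frac{1}{4 \cdot 2 O} = \frac{\frac{1}{2} \frac{1}{O}}{4} = \frac{1}{8 O}$)
$-2648 - s{\left(-58 \right)} = -2648 - \frac{1}{8 \left(-58\right)} = -2648 - \frac{1}{8} \left(- \frac{1}{58}\right) = -2648 - - \frac{1}{464} = -2648 + \frac{1}{464} = - \frac{1228671}{464}$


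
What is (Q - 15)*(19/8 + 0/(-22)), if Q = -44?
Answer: -1121/8 ≈ -140.13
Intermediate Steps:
(Q - 15)*(19/8 + 0/(-22)) = (-44 - 15)*(19/8 + 0/(-22)) = -59*(19*(⅛) + 0*(-1/22)) = -59*(19/8 + 0) = -59*19/8 = -1121/8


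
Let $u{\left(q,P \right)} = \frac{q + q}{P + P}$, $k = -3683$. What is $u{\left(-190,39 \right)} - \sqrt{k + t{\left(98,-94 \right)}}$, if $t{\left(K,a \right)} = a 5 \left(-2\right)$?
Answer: $- \frac{190}{39} - i \sqrt{2743} \approx -4.8718 - 52.374 i$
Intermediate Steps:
$t{\left(K,a \right)} = - 10 a$ ($t{\left(K,a \right)} = 5 a \left(-2\right) = - 10 a$)
$u{\left(q,P \right)} = \frac{q}{P}$ ($u{\left(q,P \right)} = \frac{2 q}{2 P} = 2 q \frac{1}{2 P} = \frac{q}{P}$)
$u{\left(-190,39 \right)} - \sqrt{k + t{\left(98,-94 \right)}} = - \frac{190}{39} - \sqrt{-3683 - -940} = \left(-190\right) \frac{1}{39} - \sqrt{-3683 + 940} = - \frac{190}{39} - \sqrt{-2743} = - \frac{190}{39} - i \sqrt{2743}$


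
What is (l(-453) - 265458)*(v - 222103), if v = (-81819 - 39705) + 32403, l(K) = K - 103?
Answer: 82789941136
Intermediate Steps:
l(K) = -103 + K
v = -89121 (v = -121524 + 32403 = -89121)
(l(-453) - 265458)*(v - 222103) = ((-103 - 453) - 265458)*(-89121 - 222103) = (-556 - 265458)*(-311224) = -266014*(-311224) = 82789941136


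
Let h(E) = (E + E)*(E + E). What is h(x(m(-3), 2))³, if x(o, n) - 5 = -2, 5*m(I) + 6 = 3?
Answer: 46656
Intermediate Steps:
m(I) = -⅗ (m(I) = -6/5 + (⅕)*3 = -6/5 + ⅗ = -⅗)
x(o, n) = 3 (x(o, n) = 5 - 2 = 3)
h(E) = 4*E² (h(E) = (2*E)*(2*E) = 4*E²)
h(x(m(-3), 2))³ = (4*3²)³ = (4*9)³ = 36³ = 46656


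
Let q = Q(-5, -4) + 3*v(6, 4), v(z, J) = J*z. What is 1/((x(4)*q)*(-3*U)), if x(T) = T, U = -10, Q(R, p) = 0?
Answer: 1/8640 ≈ 0.00011574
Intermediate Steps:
q = 72 (q = 0 + 3*(4*6) = 0 + 3*24 = 0 + 72 = 72)
1/((x(4)*q)*(-3*U)) = 1/((4*72)*(-3*(-10))) = 1/(288*30) = 1/8640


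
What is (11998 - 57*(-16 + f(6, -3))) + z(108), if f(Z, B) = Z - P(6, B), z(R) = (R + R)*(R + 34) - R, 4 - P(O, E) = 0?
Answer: 43360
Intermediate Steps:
P(O, E) = 4 (P(O, E) = 4 - 1*0 = 4 + 0 = 4)
z(R) = -R + 2*R*(34 + R) (z(R) = (2*R)*(34 + R) - R = 2*R*(34 + R) - R = -R + 2*R*(34 + R))
f(Z, B) = -4 + Z (f(Z, B) = Z - 1*4 = Z - 4 = -4 + Z)
(11998 - 57*(-16 + f(6, -3))) + z(108) = (11998 - 57*(-16 + (-4 + 6))) + 108*(67 + 2*108) = (11998 - 57*(-16 + 2)) + 108*(67 + 216) = (11998 - 57*(-14)) + 108*283 = (11998 + 798) + 30564 = 12796 + 30564 = 43360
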